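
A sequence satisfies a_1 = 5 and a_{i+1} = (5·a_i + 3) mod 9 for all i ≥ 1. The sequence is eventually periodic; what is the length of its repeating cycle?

We have a_1 = 5; a_2 = 1; a_3 = 8; a_4 = 7; a_5 = 2; a_6 = 4; a_7 = 5.
Since a_7 = a_1 = 5, the sequence is periodic with period 6.

6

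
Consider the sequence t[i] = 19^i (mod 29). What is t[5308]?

Listing terms: t[0] = 1,  t[1] = 19,  t[2] = 13,  t[3] = 15,  t[4] = 24,  t[5] = 21,  t[6] = 22,  t[7] = 12,  t[8] = 25,  t[9] = 11,  t[10] = 6,  t[11] = 27,  t[12] = 20,  t[13] = 3,  t[14] = 28,  t[15] = 10,  t[16] = 16,  t[17] = 14,  t[18] = 5,  t[19] = 8,  t[20] = 7,  t[21] = 17,  t[22] = 4,  t[23] = 18,  t[24] = 23,  t[25] = 2,  t[26] = 9,  t[27] = 26,  t[28] = 1.
The sequence repeats with period 28.
So t[5308] = t[0 + ((5308-0) mod 28)] = t[16] = 16.

16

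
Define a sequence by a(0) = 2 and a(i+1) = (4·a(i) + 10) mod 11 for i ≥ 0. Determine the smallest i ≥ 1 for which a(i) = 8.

Listing terms: a(0) = 2,  a(1) = 7,  a(2) = 5,  a(3) = 8,  a(4) = 9,  a(5) = 2.
The sequence repeats with period 5.
The value 8 first appears (with i ≥ 1) at a(3).

3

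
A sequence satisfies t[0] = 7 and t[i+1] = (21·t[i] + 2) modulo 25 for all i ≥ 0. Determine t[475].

We have t[0] = 7,  t[1] = 24,  t[2] = 6,  t[3] = 3,  t[4] = 15,  t[5] = 17,  t[6] = 9,  t[7] = 16,  t[8] = 13,  t[9] = 0,  t[10] = 2,  t[11] = 19,  t[12] = 1,  t[13] = 23,  t[14] = 10,  t[15] = 12,  t[16] = 4,  t[17] = 11,  t[18] = 8,  t[19] = 20,  t[20] = 22,  t[21] = 14,  t[22] = 21,  t[23] = 18,  t[24] = 5,  t[25] = 7.
The sequence repeats with period 25.
(475 - 0) mod 25 = 0, so t[475] = t[0] = 7.

7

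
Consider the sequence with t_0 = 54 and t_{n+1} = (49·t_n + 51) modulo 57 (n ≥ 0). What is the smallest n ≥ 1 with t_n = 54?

Computing terms: t_0 = 54,  t_1 = 18,  t_2 = 21,  t_3 = 54.
The sequence repeats with period 3.
The value 54 next appears (with n ≥ 1) at t_3.

3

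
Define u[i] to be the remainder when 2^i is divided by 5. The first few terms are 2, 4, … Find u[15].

We have u[1] = 2, u[2] = 4, u[3] = 3, u[4] = 1, u[5] = 2.
Since u[5] = u[1] = 2, the sequence is periodic with period 4.
(15 - 1) mod 4 = 2, so u[15] = u[3] = 3.

3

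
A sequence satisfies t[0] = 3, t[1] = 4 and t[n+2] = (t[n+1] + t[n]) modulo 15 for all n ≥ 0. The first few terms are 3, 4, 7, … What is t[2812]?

Computing terms: t[0] = 3; t[1] = 4; t[2] = 7; t[3] = 11; t[4] = 3; t[5] = 14; t[6] = 2; t[7] = 1; t[8] = 3; t[9] = 4.
The sequence repeats with period 8.
So t[2812] = t[0 + ((2812-0) mod 8)] = t[4] = 3.

3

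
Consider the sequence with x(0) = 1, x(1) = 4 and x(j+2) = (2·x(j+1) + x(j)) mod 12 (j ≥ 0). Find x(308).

5

We have x(0) = 1; x(1) = 4; x(2) = 9; x(3) = 10; x(4) = 5; x(5) = 8; x(6) = 9; x(7) = 2; x(8) = 1; x(9) = 4.
Since (x(8), x(9)) = (x(0), x(1)) = (1, 4) (two consecutive terms determine the rest), the sequence is periodic with period 8.
(308 - 0) mod 8 = 4, so x(308) = x(4) = 5.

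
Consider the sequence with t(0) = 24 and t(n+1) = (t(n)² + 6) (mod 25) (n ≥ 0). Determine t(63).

6

t(0) = 24,  t(1) = 7,  t(2) = 5,  t(3) = 6,  t(4) = 17,  t(5) = 20,  t(6) = 6.
Since t(6) = t(3) = 6, the sequence is eventually periodic: after a pre-period of length 3 it cycles with period 3.
For n ≥ 3, t(n) depends only on (n - 3) mod 3. (63 - 3) mod 3 = 0, so t(63) = t(3) = 6.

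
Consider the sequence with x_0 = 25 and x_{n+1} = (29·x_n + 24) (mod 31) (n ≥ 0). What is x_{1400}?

Computing terms: x_0 = 25; x_1 = 5; x_2 = 14; x_3 = 27; x_4 = 1; x_5 = 22; x_6 = 11; x_7 = 2; x_8 = 20; x_9 = 15; x_{10} = 25.
The sequence repeats with period 10.
(1400 - 0) mod 10 = 0, so x_{1400} = x_0 = 25.

25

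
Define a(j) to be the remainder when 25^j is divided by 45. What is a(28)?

a(0) = 1, a(1) = 25, a(2) = 40, a(3) = 10, a(4) = 25.
Since a(4) = a(1) = 25, the sequence is eventually periodic: after a pre-period of length 1 it cycles with period 3.
For j ≥ 1, a(j) depends only on (j - 1) mod 3. (28 - 1) mod 3 = 0, so a(28) = a(1) = 25.

25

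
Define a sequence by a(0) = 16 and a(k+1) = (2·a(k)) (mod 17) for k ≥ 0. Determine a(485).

We have a(0) = 16; a(1) = 15; a(2) = 13; a(3) = 9; a(4) = 1; a(5) = 2; a(6) = 4; a(7) = 8; a(8) = 16.
Since a(8) = a(0) = 16, the sequence is periodic with period 8.
(485 - 0) mod 8 = 5, so a(485) = a(5) = 2.

2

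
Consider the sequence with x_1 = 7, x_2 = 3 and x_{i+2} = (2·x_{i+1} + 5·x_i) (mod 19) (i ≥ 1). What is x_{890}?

14

x_1 = 7, x_2 = 3, x_3 = 3, x_4 = 2, x_5 = 0, x_6 = 10, x_7 = 1, x_8 = 14, x_9 = 14, x_{10} = 3, x_{11} = 0, x_{12} = 15, x_{13} = 11, x_{14} = 2, x_{15} = 2, x_{16} = 14, x_{17} = 0, x_{18} = 13, x_{19} = 7, x_{20} = 3.
The sequence repeats with period 18.
So x_{890} = x_{1 + ((890-1) mod 18)} = x_8 = 14.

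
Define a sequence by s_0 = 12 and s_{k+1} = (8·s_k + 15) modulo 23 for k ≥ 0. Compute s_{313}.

s_0 = 12; s_1 = 19; s_2 = 6; s_3 = 17; s_4 = 13; s_5 = 4; s_6 = 1; s_7 = 0; s_8 = 15; s_9 = 20; s_{10} = 14; s_{11} = 12.
The sequence repeats with period 11.
So s_{313} = s_{0 + ((313-0) mod 11)} = s_5 = 4.

4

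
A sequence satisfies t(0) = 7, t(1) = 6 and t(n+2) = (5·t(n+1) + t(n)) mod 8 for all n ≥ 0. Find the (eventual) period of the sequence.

We have t(0) = 7,  t(1) = 6,  t(2) = 5,  t(3) = 7,  t(4) = 0,  t(5) = 7,  t(6) = 3,  t(7) = 6,  t(8) = 1,  t(9) = 3,  t(10) = 0,  t(11) = 3,  t(12) = 7,  t(13) = 6.
The sequence repeats with period 12.

12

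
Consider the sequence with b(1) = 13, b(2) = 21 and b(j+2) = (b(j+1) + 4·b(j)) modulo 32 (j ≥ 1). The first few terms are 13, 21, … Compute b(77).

Listing terms: b(1) = 13,  b(2) = 21,  b(3) = 9,  b(4) = 29,  b(5) = 1,  b(6) = 21,  b(7) = 25,  b(8) = 13,  b(9) = 17,  b(10) = 5,  b(11) = 9,  b(12) = 29.
Since (b(11), b(12)) = (b(3), b(4)) = (9, 29) (two consecutive terms determine the rest), the sequence is eventually periodic: after a pre-period of length 2 it cycles with period 8.
For j ≥ 3, b(j) depends only on (j - 3) mod 8. (77 - 3) mod 8 = 2, so b(77) = b(5) = 1.

1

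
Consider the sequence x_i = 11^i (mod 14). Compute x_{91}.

x_0 = 1, x_1 = 11, x_2 = 9, x_3 = 1.
Since x_3 = x_0 = 1, the sequence is periodic with period 3.
So x_{91} = x_{0 + ((91-0) mod 3)} = x_1 = 11.

11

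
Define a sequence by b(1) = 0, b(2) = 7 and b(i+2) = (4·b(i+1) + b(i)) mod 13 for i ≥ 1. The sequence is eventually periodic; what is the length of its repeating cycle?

We have b(1) = 0,  b(2) = 7,  b(3) = 2,  b(4) = 2,  b(5) = 10,  b(6) = 3,  b(7) = 9,  b(8) = 0,  b(9) = 9,  b(10) = 10,  b(11) = 10,  b(12) = 11,  b(13) = 2,  b(14) = 6,  b(15) = 0,  b(16) = 6,  b(17) = 11,  b(18) = 11,  b(19) = 3,  b(20) = 10,  b(21) = 4,  b(22) = 0,  b(23) = 4,  b(24) = 3,  b(25) = 3,  b(26) = 2,  b(27) = 11,  b(28) = 7,  b(29) = 0,  b(30) = 7.
The sequence repeats with period 28.

28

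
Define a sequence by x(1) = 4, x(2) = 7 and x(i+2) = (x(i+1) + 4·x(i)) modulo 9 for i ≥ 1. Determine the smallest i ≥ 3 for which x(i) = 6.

Listing terms: x(1) = 4; x(2) = 7; x(3) = 5; x(4) = 6; x(5) = 8; x(6) = 5; x(7) = 1; x(8) = 3; x(9) = 7; x(10) = 1; x(11) = 2; x(12) = 6; x(13) = 5; x(14) = 2; x(15) = 4; x(16) = 3; x(17) = 1; x(18) = 4; x(19) = 8; x(20) = 6; x(21) = 2; x(22) = 8; x(23) = 7; x(24) = 3; x(25) = 4; x(26) = 7.
Since (x(25), x(26)) = (x(1), x(2)) = (4, 7) (two consecutive terms determine the rest), the sequence is periodic with period 24.
The value 6 first appears (with i ≥ 3) at x(4).

4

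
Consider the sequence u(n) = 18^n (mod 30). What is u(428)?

6

Listing terms: u(1) = 18,  u(2) = 24,  u(3) = 12,  u(4) = 6,  u(5) = 18.
Since u(5) = u(1) = 18, the sequence is periodic with period 4.
So u(428) = u(1 + ((428-1) mod 4)) = u(4) = 6.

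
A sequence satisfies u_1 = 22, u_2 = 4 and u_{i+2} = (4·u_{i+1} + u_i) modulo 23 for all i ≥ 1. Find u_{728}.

We have u_1 = 22,  u_2 = 4,  u_3 = 15,  u_4 = 18,  u_5 = 18,  u_6 = 21,  u_7 = 10,  u_8 = 15,  u_9 = 1,  u_{10} = 19,  u_{11} = 8,  u_{12} = 5,  u_{13} = 5,  u_{14} = 2,  u_{15} = 13,  u_{16} = 8,  u_{17} = 22,  u_{18} = 4.
The sequence repeats with period 16.
(728 - 1) mod 16 = 7, so u_{728} = u_8 = 15.

15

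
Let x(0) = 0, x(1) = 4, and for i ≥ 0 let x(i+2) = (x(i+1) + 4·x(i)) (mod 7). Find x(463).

x(0) = 0, x(1) = 4, x(2) = 4, x(3) = 6, x(4) = 1, x(5) = 4, x(6) = 1, x(7) = 3, x(8) = 0, x(9) = 5, x(10) = 5, x(11) = 4, x(12) = 3, x(13) = 5, x(14) = 3, x(15) = 2, x(16) = 0, x(17) = 1, x(18) = 1, x(19) = 5, x(20) = 2, x(21) = 1, x(22) = 2, x(23) = 6, x(24) = 0, x(25) = 3, x(26) = 3, x(27) = 1, x(28) = 6, x(29) = 3, x(30) = 6, x(31) = 4, x(32) = 0, x(33) = 2, x(34) = 2, x(35) = 3, x(36) = 4, x(37) = 2, x(38) = 4, x(39) = 5, x(40) = 0, x(41) = 6, x(42) = 6, x(43) = 2, x(44) = 5, x(45) = 6, x(46) = 5, x(47) = 1, x(48) = 0, x(49) = 4.
Since (x(48), x(49)) = (x(0), x(1)) = (0, 4) (two consecutive terms determine the rest), the sequence is periodic with period 48.
(463 - 0) mod 48 = 31, so x(463) = x(31) = 4.

4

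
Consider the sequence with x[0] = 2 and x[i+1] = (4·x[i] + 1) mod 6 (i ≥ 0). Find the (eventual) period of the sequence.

3

Listing terms: x[0] = 2,  x[1] = 3,  x[2] = 1,  x[3] = 5,  x[4] = 3.
Since x[4] = x[1] = 3, the sequence is eventually periodic: after a pre-period of length 1 it cycles with period 3.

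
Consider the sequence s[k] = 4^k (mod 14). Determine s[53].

We have s[1] = 4,  s[2] = 2,  s[3] = 8,  s[4] = 4.
The sequence repeats with period 3.
(53 - 1) mod 3 = 1, so s[53] = s[2] = 2.

2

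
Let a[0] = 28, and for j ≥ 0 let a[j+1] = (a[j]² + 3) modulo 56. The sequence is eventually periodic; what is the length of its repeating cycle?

6

Listing terms: a[0] = 28,  a[1] = 3,  a[2] = 12,  a[3] = 35,  a[4] = 52,  a[5] = 19,  a[6] = 28.
The sequence repeats with period 6.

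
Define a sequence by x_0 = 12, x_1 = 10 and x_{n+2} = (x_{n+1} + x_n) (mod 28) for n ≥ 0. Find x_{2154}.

20

x_0 = 12, x_1 = 10, x_2 = 22, x_3 = 4, x_4 = 26, x_5 = 2, x_6 = 0, x_7 = 2, x_8 = 2, x_9 = 4, x_{10} = 6, x_{11} = 10, x_{12} = 16, x_{13} = 26, x_{14} = 14, x_{15} = 12, x_{16} = 26, x_{17} = 10, x_{18} = 8, x_{19} = 18, x_{20} = 26, x_{21} = 16, x_{22} = 14, x_{23} = 2, x_{24} = 16, x_{25} = 18, x_{26} = 6, x_{27} = 24, x_{28} = 2, x_{29} = 26, x_{30} = 0, x_{31} = 26, x_{32} = 26, x_{33} = 24, x_{34} = 22, x_{35} = 18, x_{36} = 12, x_{37} = 2, x_{38} = 14, x_{39} = 16, x_{40} = 2, x_{41} = 18, x_{42} = 20, x_{43} = 10, x_{44} = 2, x_{45} = 12, x_{46} = 14, x_{47} = 26, x_{48} = 12, x_{49} = 10.
Since (x_{48}, x_{49}) = (x_0, x_1) = (12, 10) (two consecutive terms determine the rest), the sequence is periodic with period 48.
So x_{2154} = x_{0 + ((2154-0) mod 48)} = x_{42} = 20.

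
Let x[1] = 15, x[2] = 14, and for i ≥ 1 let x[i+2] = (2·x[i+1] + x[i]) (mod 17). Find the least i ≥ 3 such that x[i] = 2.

We have x[1] = 15; x[2] = 14; x[3] = 9; x[4] = 15; x[5] = 5; x[6] = 8; x[7] = 4; x[8] = 16; x[9] = 2; x[10] = 3; x[11] = 8; x[12] = 2; x[13] = 12; x[14] = 9; x[15] = 13; x[16] = 1; x[17] = 15; x[18] = 14.
The sequence repeats with period 16.
The value 2 first appears (with i ≥ 3) at x[9].

9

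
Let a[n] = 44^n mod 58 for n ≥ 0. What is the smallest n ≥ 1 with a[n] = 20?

We have a[0] = 1; a[1] = 44; a[2] = 22; a[3] = 40; a[4] = 20; a[5] = 10; a[6] = 34; a[7] = 46; a[8] = 52; a[9] = 26; a[10] = 42; a[11] = 50; a[12] = 54; a[13] = 56; a[14] = 28; a[15] = 14; a[16] = 36; a[17] = 18; a[18] = 38; a[19] = 48; a[20] = 24; a[21] = 12; a[22] = 6; a[23] = 32; a[24] = 16; a[25] = 8; a[26] = 4; a[27] = 2; a[28] = 30; a[29] = 44.
Since a[29] = a[1] = 44, the sequence is eventually periodic: after a pre-period of length 1 it cycles with period 28.
The value 20 first appears (with n ≥ 1) at a[4].

4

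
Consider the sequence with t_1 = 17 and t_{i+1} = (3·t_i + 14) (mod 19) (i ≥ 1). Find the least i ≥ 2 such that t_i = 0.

3

We have t_1 = 17, t_2 = 8, t_3 = 0, t_4 = 14, t_5 = 18, t_6 = 11, t_7 = 9, t_8 = 3, t_9 = 4, t_{10} = 7, t_{11} = 16, t_{12} = 5, t_{13} = 10, t_{14} = 6, t_{15} = 13, t_{16} = 15, t_{17} = 2, t_{18} = 1, t_{19} = 17.
The sequence repeats with period 18.
The value 0 first appears (with i ≥ 2) at t_3.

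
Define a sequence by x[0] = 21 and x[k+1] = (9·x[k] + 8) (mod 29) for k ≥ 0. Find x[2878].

We have x[0] = 21, x[1] = 23, x[2] = 12, x[3] = 0, x[4] = 8, x[5] = 22, x[6] = 3, x[7] = 6, x[8] = 4, x[9] = 15, x[10] = 27, x[11] = 19, x[12] = 5, x[13] = 24, x[14] = 21.
Since x[14] = x[0] = 21, the sequence is periodic with period 14.
So x[2878] = x[0 + ((2878-0) mod 14)] = x[8] = 4.

4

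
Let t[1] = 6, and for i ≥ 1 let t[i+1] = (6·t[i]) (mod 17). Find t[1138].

t[1] = 6, t[2] = 2, t[3] = 12, t[4] = 4, t[5] = 7, t[6] = 8, t[7] = 14, t[8] = 16, t[9] = 11, t[10] = 15, t[11] = 5, t[12] = 13, t[13] = 10, t[14] = 9, t[15] = 3, t[16] = 1, t[17] = 6.
The sequence repeats with period 16.
(1138 - 1) mod 16 = 1, so t[1138] = t[2] = 2.

2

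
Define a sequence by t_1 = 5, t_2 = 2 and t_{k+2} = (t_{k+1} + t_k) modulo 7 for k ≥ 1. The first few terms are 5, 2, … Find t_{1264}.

We have t_1 = 5; t_2 = 2; t_3 = 0; t_4 = 2; t_5 = 2; t_6 = 4; t_7 = 6; t_8 = 3; t_9 = 2; t_{10} = 5; t_{11} = 0; t_{12} = 5; t_{13} = 5; t_{14} = 3; t_{15} = 1; t_{16} = 4; t_{17} = 5; t_{18} = 2.
The sequence repeats with period 16.
So t_{1264} = t_{1 + ((1264-1) mod 16)} = t_{16} = 4.

4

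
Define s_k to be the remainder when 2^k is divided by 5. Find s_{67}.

s_1 = 2, s_2 = 4, s_3 = 3, s_4 = 1, s_5 = 2.
The sequence repeats with period 4.
(67 - 1) mod 4 = 2, so s_{67} = s_3 = 3.

3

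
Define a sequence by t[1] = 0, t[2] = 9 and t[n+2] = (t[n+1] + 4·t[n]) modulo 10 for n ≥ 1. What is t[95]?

t[1] = 0,  t[2] = 9,  t[3] = 9,  t[4] = 5,  t[5] = 1,  t[6] = 1,  t[7] = 5,  t[8] = 9,  t[9] = 9.
Since (t[8], t[9]) = (t[2], t[3]) = (9, 9) (two consecutive terms determine the rest), the sequence is eventually periodic: after a pre-period of length 1 it cycles with period 6.
For n ≥ 2, t[n] depends only on (n - 2) mod 6. (95 - 2) mod 6 = 3, so t[95] = t[5] = 1.

1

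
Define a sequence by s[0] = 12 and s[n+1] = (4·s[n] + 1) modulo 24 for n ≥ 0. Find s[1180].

13

Computing terms: s[0] = 12; s[1] = 1; s[2] = 5; s[3] = 21; s[4] = 13; s[5] = 5.
Since s[5] = s[2] = 5, the sequence is eventually periodic: after a pre-period of length 2 it cycles with period 3.
For n ≥ 2, s[n] depends only on (n - 2) mod 3. (1180 - 2) mod 3 = 2, so s[1180] = s[4] = 13.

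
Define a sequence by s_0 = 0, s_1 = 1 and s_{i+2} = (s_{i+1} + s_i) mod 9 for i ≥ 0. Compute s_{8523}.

Computing terms: s_0 = 0; s_1 = 1; s_2 = 1; s_3 = 2; s_4 = 3; s_5 = 5; s_6 = 8; s_7 = 4; s_8 = 3; s_9 = 7; s_{10} = 1; s_{11} = 8; s_{12} = 0; s_{13} = 8; s_{14} = 8; s_{15} = 7; s_{16} = 6; s_{17} = 4; s_{18} = 1; s_{19} = 5; s_{20} = 6; s_{21} = 2; s_{22} = 8; s_{23} = 1; s_{24} = 0; s_{25} = 1.
Since (s_{24}, s_{25}) = (s_0, s_1) = (0, 1) (two consecutive terms determine the rest), the sequence is periodic with period 24.
(8523 - 0) mod 24 = 3, so s_{8523} = s_3 = 2.

2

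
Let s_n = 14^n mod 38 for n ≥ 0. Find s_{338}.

28

s_0 = 1,  s_1 = 14,  s_2 = 6,  s_3 = 8,  s_4 = 36,  s_5 = 10,  s_6 = 26,  s_7 = 22,  s_8 = 4,  s_9 = 18,  s_{10} = 24,  s_{11} = 32,  s_{12} = 30,  s_{13} = 2,  s_{14} = 28,  s_{15} = 12,  s_{16} = 16,  s_{17} = 34,  s_{18} = 20,  s_{19} = 14.
Since s_{19} = s_1 = 14, the sequence is eventually periodic: after a pre-period of length 1 it cycles with period 18.
For n ≥ 1, s_n depends only on (n - 1) mod 18. (338 - 1) mod 18 = 13, so s_{338} = s_{14} = 28.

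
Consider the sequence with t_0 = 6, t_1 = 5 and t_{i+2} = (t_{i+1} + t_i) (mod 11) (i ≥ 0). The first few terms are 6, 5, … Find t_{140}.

Listing terms: t_0 = 6, t_1 = 5, t_2 = 0, t_3 = 5, t_4 = 5, t_5 = 10, t_6 = 4, t_7 = 3, t_8 = 7, t_9 = 10, t_{10} = 6, t_{11} = 5.
The sequence repeats with period 10.
So t_{140} = t_{0 + ((140-0) mod 10)} = t_0 = 6.

6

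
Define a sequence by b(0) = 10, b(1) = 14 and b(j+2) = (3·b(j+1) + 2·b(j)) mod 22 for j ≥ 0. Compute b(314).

8

We have b(0) = 10,  b(1) = 14,  b(2) = 18,  b(3) = 16,  b(4) = 18,  b(5) = 20,  b(6) = 8,  b(7) = 20,  b(8) = 10,  b(9) = 4,  b(10) = 10,  b(11) = 16,  b(12) = 2,  b(13) = 16,  b(14) = 8,  b(15) = 12,  b(16) = 8,  b(17) = 4,  b(18) = 6,  b(19) = 4,  b(20) = 2,  b(21) = 14,  b(22) = 2,  b(23) = 12,  b(24) = 18,  b(25) = 12,  b(26) = 6,  b(27) = 20,  b(28) = 6,  b(29) = 14,  b(30) = 10,  b(31) = 14.
The sequence repeats with period 30.
(314 - 0) mod 30 = 14, so b(314) = b(14) = 8.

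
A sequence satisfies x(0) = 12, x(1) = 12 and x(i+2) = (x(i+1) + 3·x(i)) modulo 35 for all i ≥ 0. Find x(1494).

Computing terms: x(0) = 12; x(1) = 12; x(2) = 13; x(3) = 14; x(4) = 18; x(5) = 25; x(6) = 9; x(7) = 14; x(8) = 6; x(9) = 13; x(10) = 31; x(11) = 0; x(12) = 23; x(13) = 23; x(14) = 22; x(15) = 21; x(16) = 17; x(17) = 10; x(18) = 26; x(19) = 21; x(20) = 29; x(21) = 22; x(22) = 4; x(23) = 0; x(24) = 12; x(25) = 12.
Since (x(24), x(25)) = (x(0), x(1)) = (12, 12) (two consecutive terms determine the rest), the sequence is periodic with period 24.
So x(1494) = x(0 + ((1494-0) mod 24)) = x(6) = 9.

9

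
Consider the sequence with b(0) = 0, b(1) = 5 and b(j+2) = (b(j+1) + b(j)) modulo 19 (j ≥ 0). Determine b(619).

b(0) = 0,  b(1) = 5,  b(2) = 5,  b(3) = 10,  b(4) = 15,  b(5) = 6,  b(6) = 2,  b(7) = 8,  b(8) = 10,  b(9) = 18,  b(10) = 9,  b(11) = 8,  b(12) = 17,  b(13) = 6,  b(14) = 4,  b(15) = 10,  b(16) = 14,  b(17) = 5,  b(18) = 0,  b(19) = 5.
The sequence repeats with period 18.
So b(619) = b(0 + ((619-0) mod 18)) = b(7) = 8.

8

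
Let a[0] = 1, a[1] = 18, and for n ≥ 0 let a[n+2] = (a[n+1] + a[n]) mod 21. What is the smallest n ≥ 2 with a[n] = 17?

a[0] = 1, a[1] = 18, a[2] = 19, a[3] = 16, a[4] = 14, a[5] = 9, a[6] = 2, a[7] = 11, a[8] = 13, a[9] = 3, a[10] = 16, a[11] = 19, a[12] = 14, a[13] = 12, a[14] = 5, a[15] = 17, a[16] = 1, a[17] = 18.
Since (a[16], a[17]) = (a[0], a[1]) = (1, 18) (two consecutive terms determine the rest), the sequence is periodic with period 16.
The value 17 first appears (with n ≥ 2) at a[15].

15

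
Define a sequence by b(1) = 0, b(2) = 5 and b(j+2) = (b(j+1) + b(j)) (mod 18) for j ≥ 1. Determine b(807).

13

Computing terms: b(1) = 0; b(2) = 5; b(3) = 5; b(4) = 10; b(5) = 15; b(6) = 7; b(7) = 4; b(8) = 11; b(9) = 15; b(10) = 8; b(11) = 5; b(12) = 13; b(13) = 0; b(14) = 13; b(15) = 13; b(16) = 8; b(17) = 3; b(18) = 11; b(19) = 14; b(20) = 7; b(21) = 3; b(22) = 10; b(23) = 13; b(24) = 5; b(25) = 0; b(26) = 5.
The sequence repeats with period 24.
(807 - 1) mod 24 = 14, so b(807) = b(15) = 13.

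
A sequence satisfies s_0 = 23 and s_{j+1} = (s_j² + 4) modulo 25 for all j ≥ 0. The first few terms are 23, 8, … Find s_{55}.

23

We have s_0 = 23,  s_1 = 8,  s_2 = 18,  s_3 = 3,  s_4 = 13,  s_5 = 23.
Since s_5 = s_0 = 23, the sequence is periodic with period 5.
So s_{55} = s_{0 + ((55-0) mod 5)} = s_0 = 23.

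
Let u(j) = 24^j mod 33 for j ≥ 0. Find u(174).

Computing terms: u(0) = 1, u(1) = 24, u(2) = 15, u(3) = 30, u(4) = 27, u(5) = 21, u(6) = 9, u(7) = 18, u(8) = 3, u(9) = 6, u(10) = 12, u(11) = 24.
Since u(11) = u(1) = 24, the sequence is eventually periodic: after a pre-period of length 1 it cycles with period 10.
For j ≥ 1, u(j) depends only on (j - 1) mod 10. (174 - 1) mod 10 = 3, so u(174) = u(4) = 27.

27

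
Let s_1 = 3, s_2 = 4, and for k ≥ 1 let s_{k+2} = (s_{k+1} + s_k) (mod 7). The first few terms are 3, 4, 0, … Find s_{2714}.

s_1 = 3,  s_2 = 4,  s_3 = 0,  s_4 = 4,  s_5 = 4,  s_6 = 1,  s_7 = 5,  s_8 = 6,  s_9 = 4,  s_{10} = 3,  s_{11} = 0,  s_{12} = 3,  s_{13} = 3,  s_{14} = 6,  s_{15} = 2,  s_{16} = 1,  s_{17} = 3,  s_{18} = 4.
Since (s_{17}, s_{18}) = (s_1, s_2) = (3, 4) (two consecutive terms determine the rest), the sequence is periodic with period 16.
(2714 - 1) mod 16 = 9, so s_{2714} = s_{10} = 3.

3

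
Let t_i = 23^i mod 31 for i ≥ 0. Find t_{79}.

27

t_0 = 1, t_1 = 23, t_2 = 2, t_3 = 15, t_4 = 4, t_5 = 30, t_6 = 8, t_7 = 29, t_8 = 16, t_9 = 27, t_{10} = 1.
The sequence repeats with period 10.
So t_{79} = t_{0 + ((79-0) mod 10)} = t_9 = 27.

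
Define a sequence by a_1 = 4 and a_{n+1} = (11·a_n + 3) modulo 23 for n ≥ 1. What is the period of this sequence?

22

Listing terms: a_1 = 4, a_2 = 1, a_3 = 14, a_4 = 19, a_5 = 5, a_6 = 12, a_7 = 20, a_8 = 16, a_9 = 18, a_{10} = 17, a_{11} = 6, a_{12} = 0, a_{13} = 3, a_{14} = 13, a_{15} = 8, a_{16} = 22, a_{17} = 15, a_{18} = 7, a_{19} = 11, a_{20} = 9, a_{21} = 10, a_{22} = 21, a_{23} = 4.
The sequence repeats with period 22.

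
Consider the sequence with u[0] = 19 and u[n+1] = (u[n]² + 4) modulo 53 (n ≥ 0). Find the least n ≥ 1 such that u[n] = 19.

6

Computing terms: u[0] = 19,  u[1] = 47,  u[2] = 40,  u[3] = 14,  u[4] = 41,  u[5] = 42,  u[6] = 19.
Since u[6] = u[0] = 19, the sequence is periodic with period 6.
The value 19 next appears (with n ≥ 1) at u[6].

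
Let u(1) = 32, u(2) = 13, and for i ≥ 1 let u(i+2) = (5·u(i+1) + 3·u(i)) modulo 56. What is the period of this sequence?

6

Computing terms: u(1) = 32; u(2) = 13; u(3) = 49; u(4) = 4; u(5) = 55; u(6) = 7; u(7) = 32; u(8) = 13.
The sequence repeats with period 6.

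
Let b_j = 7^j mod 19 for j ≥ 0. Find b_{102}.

Listing terms: b_0 = 1; b_1 = 7; b_2 = 11; b_3 = 1.
Since b_3 = b_0 = 1, the sequence is periodic with period 3.
So b_{102} = b_{0 + ((102-0) mod 3)} = b_0 = 1.

1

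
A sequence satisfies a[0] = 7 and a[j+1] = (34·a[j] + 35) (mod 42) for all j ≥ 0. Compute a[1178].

Listing terms: a[0] = 7; a[1] = 21; a[2] = 35; a[3] = 7.
The sequence repeats with period 3.
(1178 - 0) mod 3 = 2, so a[1178] = a[2] = 35.

35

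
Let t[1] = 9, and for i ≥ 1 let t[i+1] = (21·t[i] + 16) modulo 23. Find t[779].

1

t[1] = 9, t[2] = 21, t[3] = 20, t[4] = 22, t[5] = 18, t[6] = 3, t[7] = 10, t[8] = 19, t[9] = 1, t[10] = 14, t[11] = 11, t[12] = 17, t[13] = 5, t[14] = 6, t[15] = 4, t[16] = 8, t[17] = 0, t[18] = 16, t[19] = 7, t[20] = 2, t[21] = 12, t[22] = 15, t[23] = 9.
The sequence repeats with period 22.
(779 - 1) mod 22 = 8, so t[779] = t[9] = 1.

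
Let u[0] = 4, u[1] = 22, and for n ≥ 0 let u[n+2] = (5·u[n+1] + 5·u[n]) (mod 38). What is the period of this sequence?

Listing terms: u[0] = 4; u[1] = 22; u[2] = 16; u[3] = 0; u[4] = 4; u[5] = 20; u[6] = 6; u[7] = 16; u[8] = 34; u[9] = 22; u[10] = 14; u[11] = 28; u[12] = 20; u[13] = 12; u[14] = 8; u[15] = 24; u[16] = 8; u[17] = 8; u[18] = 4; u[19] = 22.
Since (u[18], u[19]) = (u[0], u[1]) = (4, 22) (two consecutive terms determine the rest), the sequence is periodic with period 18.

18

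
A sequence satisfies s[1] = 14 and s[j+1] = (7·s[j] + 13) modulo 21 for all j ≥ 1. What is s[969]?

13

Computing terms: s[1] = 14,  s[2] = 6,  s[3] = 13,  s[4] = 20,  s[5] = 6.
Since s[5] = s[2] = 6, the sequence is eventually periodic: after a pre-period of length 1 it cycles with period 3.
For j ≥ 2, s[j] depends only on (j - 2) mod 3. (969 - 2) mod 3 = 1, so s[969] = s[3] = 13.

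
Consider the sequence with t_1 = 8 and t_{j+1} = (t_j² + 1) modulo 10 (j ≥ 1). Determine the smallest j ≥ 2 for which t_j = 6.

3

We have t_1 = 8; t_2 = 5; t_3 = 6; t_4 = 7; t_5 = 0; t_6 = 1; t_7 = 2; t_8 = 5.
Since t_8 = t_2 = 5, the sequence is eventually periodic: after a pre-period of length 1 it cycles with period 6.
The value 6 first appears (with j ≥ 2) at t_3.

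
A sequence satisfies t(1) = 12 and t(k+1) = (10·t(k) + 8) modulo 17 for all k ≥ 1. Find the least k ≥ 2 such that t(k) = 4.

15

Computing terms: t(1) = 12; t(2) = 9; t(3) = 13; t(4) = 2; t(5) = 11; t(6) = 16; t(7) = 15; t(8) = 5; t(9) = 7; t(10) = 10; t(11) = 6; t(12) = 0; t(13) = 8; t(14) = 3; t(15) = 4; t(16) = 14; t(17) = 12.
The sequence repeats with period 16.
The value 4 first appears (with k ≥ 2) at t(15).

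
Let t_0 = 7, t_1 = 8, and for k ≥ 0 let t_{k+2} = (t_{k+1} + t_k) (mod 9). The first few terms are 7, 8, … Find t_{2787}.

Listing terms: t_0 = 7; t_1 = 8; t_2 = 6; t_3 = 5; t_4 = 2; t_5 = 7; t_6 = 0; t_7 = 7; t_8 = 7; t_9 = 5; t_{10} = 3; t_{11} = 8; t_{12} = 2; t_{13} = 1; t_{14} = 3; t_{15} = 4; t_{16} = 7; t_{17} = 2; t_{18} = 0; t_{19} = 2; t_{20} = 2; t_{21} = 4; t_{22} = 6; t_{23} = 1; t_{24} = 7; t_{25} = 8.
Since (t_{24}, t_{25}) = (t_0, t_1) = (7, 8) (two consecutive terms determine the rest), the sequence is periodic with period 24.
(2787 - 0) mod 24 = 3, so t_{2787} = t_3 = 5.

5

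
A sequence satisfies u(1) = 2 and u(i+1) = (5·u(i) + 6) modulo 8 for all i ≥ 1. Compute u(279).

6

u(1) = 2; u(2) = 0; u(3) = 6; u(4) = 4; u(5) = 2.
Since u(5) = u(1) = 2, the sequence is periodic with period 4.
So u(279) = u(1 + ((279-1) mod 4)) = u(3) = 6.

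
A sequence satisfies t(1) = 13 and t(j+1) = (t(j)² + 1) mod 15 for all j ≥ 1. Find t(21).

t(1) = 13,  t(2) = 5,  t(3) = 11,  t(4) = 2,  t(5) = 5.
Since t(5) = t(2) = 5, the sequence is eventually periodic: after a pre-period of length 1 it cycles with period 3.
For j ≥ 2, t(j) depends only on (j - 2) mod 3. (21 - 2) mod 3 = 1, so t(21) = t(3) = 11.

11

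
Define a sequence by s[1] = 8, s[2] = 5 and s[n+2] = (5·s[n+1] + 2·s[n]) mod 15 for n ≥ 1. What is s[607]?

s[1] = 8,  s[2] = 5,  s[3] = 11,  s[4] = 5,  s[5] = 2,  s[6] = 5,  s[7] = 14,  s[8] = 5,  s[9] = 8,  s[10] = 5.
Since (s[9], s[10]) = (s[1], s[2]) = (8, 5) (two consecutive terms determine the rest), the sequence is periodic with period 8.
(607 - 1) mod 8 = 6, so s[607] = s[7] = 14.

14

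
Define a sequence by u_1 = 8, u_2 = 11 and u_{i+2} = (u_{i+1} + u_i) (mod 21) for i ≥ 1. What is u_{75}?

16

Computing terms: u_1 = 8, u_2 = 11, u_3 = 19, u_4 = 9, u_5 = 7, u_6 = 16, u_7 = 2, u_8 = 18, u_9 = 20, u_{10} = 17, u_{11} = 16, u_{12} = 12, u_{13} = 7, u_{14} = 19, u_{15} = 5, u_{16} = 3, u_{17} = 8, u_{18} = 11.
The sequence repeats with period 16.
So u_{75} = u_{1 + ((75-1) mod 16)} = u_{11} = 16.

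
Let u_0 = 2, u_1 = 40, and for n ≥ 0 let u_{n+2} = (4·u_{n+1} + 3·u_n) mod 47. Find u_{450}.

19

We have u_0 = 2,  u_1 = 40,  u_2 = 25,  u_3 = 32,  u_4 = 15,  u_5 = 15,  u_6 = 11,  u_7 = 42,  u_8 = 13,  u_9 = 37,  u_{10} = 46,  u_{11} = 13,  u_{12} = 2,  u_{13} = 0,  u_{14} = 6,  u_{15} = 24,  u_{16} = 20,  u_{17} = 11,  u_{18} = 10,  u_{19} = 26,  u_{20} = 40,  u_{21} = 3,  u_{22} = 38,  u_{23} = 20,  u_{24} = 6,  u_{25} = 37,  u_{26} = 25,  u_{27} = 23,  u_{28} = 26,  u_{29} = 32,  u_{30} = 18,  u_{31} = 27,  u_{32} = 21,  u_{33} = 24,  u_{34} = 18,  u_{35} = 3,  u_{36} = 19,  u_{37} = 38,  u_{38} = 21,  u_{39} = 10,  u_{40} = 9,  u_{41} = 19,  u_{42} = 9,  u_{43} = 46,  u_{44} = 23,  u_{45} = 42,  u_{46} = 2,  u_{47} = 40.
The sequence repeats with period 46.
So u_{450} = u_{0 + ((450-0) mod 46)} = u_{36} = 19.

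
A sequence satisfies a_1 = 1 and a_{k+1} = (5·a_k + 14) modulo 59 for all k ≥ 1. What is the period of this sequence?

Listing terms: a_1 = 1,  a_2 = 19,  a_3 = 50,  a_4 = 28,  a_5 = 36,  a_6 = 17,  a_7 = 40,  a_8 = 37,  a_9 = 22,  a_{10} = 6,  a_{11} = 44,  a_{12} = 57,  a_{13} = 4,  a_{14} = 34,  a_{15} = 7,  a_{16} = 49,  a_{17} = 23,  a_{18} = 11,  a_{19} = 10,  a_{20} = 5,  a_{21} = 39,  a_{22} = 32,  a_{23} = 56,  a_{24} = 58,  a_{25} = 9,  a_{26} = 0,  a_{27} = 14,  a_{28} = 25,  a_{29} = 21,  a_{30} = 1.
Since a_{30} = a_1 = 1, the sequence is periodic with period 29.

29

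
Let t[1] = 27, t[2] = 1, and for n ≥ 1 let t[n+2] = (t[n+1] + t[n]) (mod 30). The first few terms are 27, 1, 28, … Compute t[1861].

27

t[1] = 27, t[2] = 1, t[3] = 28, t[4] = 29, t[5] = 27, t[6] = 26, t[7] = 23, t[8] = 19, t[9] = 12, t[10] = 1, t[11] = 13, t[12] = 14, t[13] = 27, t[14] = 11, t[15] = 8, t[16] = 19, t[17] = 27, t[18] = 16, t[19] = 13, t[20] = 29, t[21] = 12, t[22] = 11, t[23] = 23, t[24] = 4, t[25] = 27, t[26] = 1.
The sequence repeats with period 24.
(1861 - 1) mod 24 = 12, so t[1861] = t[13] = 27.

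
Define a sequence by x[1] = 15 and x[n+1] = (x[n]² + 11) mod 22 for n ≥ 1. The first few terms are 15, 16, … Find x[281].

15

Listing terms: x[1] = 15,  x[2] = 16,  x[3] = 3,  x[4] = 20,  x[5] = 15.
Since x[5] = x[1] = 15, the sequence is periodic with period 4.
(281 - 1) mod 4 = 0, so x[281] = x[1] = 15.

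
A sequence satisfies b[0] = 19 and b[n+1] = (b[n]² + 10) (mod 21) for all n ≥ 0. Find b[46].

14

b[0] = 19, b[1] = 14, b[2] = 17, b[3] = 5, b[4] = 14.
Since b[4] = b[1] = 14, the sequence is eventually periodic: after a pre-period of length 1 it cycles with period 3.
For n ≥ 1, b[n] depends only on (n - 1) mod 3. (46 - 1) mod 3 = 0, so b[46] = b[1] = 14.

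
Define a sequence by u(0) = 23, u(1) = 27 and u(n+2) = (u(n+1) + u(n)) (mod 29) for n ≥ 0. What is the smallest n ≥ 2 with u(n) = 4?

13

Listing terms: u(0) = 23, u(1) = 27, u(2) = 21, u(3) = 19, u(4) = 11, u(5) = 1, u(6) = 12, u(7) = 13, u(8) = 25, u(9) = 9, u(10) = 5, u(11) = 14, u(12) = 19, u(13) = 4, u(14) = 23, u(15) = 27.
The sequence repeats with period 14.
The value 4 first appears (with n ≥ 2) at u(13).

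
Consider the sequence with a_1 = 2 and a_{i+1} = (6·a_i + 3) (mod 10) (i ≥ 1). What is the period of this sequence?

5

Listing terms: a_1 = 2, a_2 = 5, a_3 = 3, a_4 = 1, a_5 = 9, a_6 = 7, a_7 = 5.
Since a_7 = a_2 = 5, the sequence is eventually periodic: after a pre-period of length 1 it cycles with period 5.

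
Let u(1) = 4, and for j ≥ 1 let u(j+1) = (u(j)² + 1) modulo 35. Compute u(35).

17

We have u(1) = 4; u(2) = 17; u(3) = 10; u(4) = 31; u(5) = 17.
Since u(5) = u(2) = 17, the sequence is eventually periodic: after a pre-period of length 1 it cycles with period 3.
For j ≥ 2, u(j) depends only on (j - 2) mod 3. (35 - 2) mod 3 = 0, so u(35) = u(2) = 17.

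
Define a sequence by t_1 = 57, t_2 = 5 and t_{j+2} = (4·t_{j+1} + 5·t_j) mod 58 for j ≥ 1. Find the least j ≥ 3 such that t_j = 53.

9

Computing terms: t_1 = 57, t_2 = 5, t_3 = 15, t_4 = 27, t_5 = 9, t_6 = 55, t_7 = 33, t_8 = 1, t_9 = 53, t_{10} = 43, t_{11} = 31, t_{12} = 49, t_{13} = 3, t_{14} = 25, t_{15} = 57, t_{16} = 5.
The sequence repeats with period 14.
The value 53 first appears (with j ≥ 3) at t_9.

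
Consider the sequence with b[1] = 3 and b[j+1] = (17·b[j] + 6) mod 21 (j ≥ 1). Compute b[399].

Computing terms: b[1] = 3; b[2] = 15; b[3] = 9; b[4] = 12; b[5] = 0; b[6] = 6; b[7] = 3.
The sequence repeats with period 6.
So b[399] = b[1 + ((399-1) mod 6)] = b[3] = 9.

9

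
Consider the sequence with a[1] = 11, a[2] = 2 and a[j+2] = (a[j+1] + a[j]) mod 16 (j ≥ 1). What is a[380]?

a[1] = 11, a[2] = 2, a[3] = 13, a[4] = 15, a[5] = 12, a[6] = 11, a[7] = 7, a[8] = 2, a[9] = 9, a[10] = 11, a[11] = 4, a[12] = 15, a[13] = 3, a[14] = 2, a[15] = 5, a[16] = 7, a[17] = 12, a[18] = 3, a[19] = 15, a[20] = 2, a[21] = 1, a[22] = 3, a[23] = 4, a[24] = 7, a[25] = 11, a[26] = 2.
Since (a[25], a[26]) = (a[1], a[2]) = (11, 2) (two consecutive terms determine the rest), the sequence is periodic with period 24.
(380 - 1) mod 24 = 19, so a[380] = a[20] = 2.

2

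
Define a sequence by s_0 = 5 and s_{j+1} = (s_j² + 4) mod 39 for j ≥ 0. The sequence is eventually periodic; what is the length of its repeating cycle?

6

s_0 = 5; s_1 = 29; s_2 = 26; s_3 = 17; s_4 = 20; s_5 = 14; s_6 = 5.
Since s_6 = s_0 = 5, the sequence is periodic with period 6.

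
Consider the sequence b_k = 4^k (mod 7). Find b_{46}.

4

Listing terms: b_0 = 1; b_1 = 4; b_2 = 2; b_3 = 1.
Since b_3 = b_0 = 1, the sequence is periodic with period 3.
(46 - 0) mod 3 = 1, so b_{46} = b_1 = 4.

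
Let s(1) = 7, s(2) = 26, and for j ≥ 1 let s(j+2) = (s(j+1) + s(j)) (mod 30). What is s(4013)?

2

s(1) = 7, s(2) = 26, s(3) = 3, s(4) = 29, s(5) = 2, s(6) = 1, s(7) = 3, s(8) = 4, s(9) = 7, s(10) = 11, s(11) = 18, s(12) = 29, s(13) = 17, s(14) = 16, s(15) = 3, s(16) = 19, s(17) = 22, s(18) = 11, s(19) = 3, s(20) = 14, s(21) = 17, s(22) = 1, s(23) = 18, s(24) = 19, s(25) = 7, s(26) = 26.
The sequence repeats with period 24.
(4013 - 1) mod 24 = 4, so s(4013) = s(5) = 2.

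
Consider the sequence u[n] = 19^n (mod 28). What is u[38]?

We have u[1] = 19, u[2] = 25, u[3] = 27, u[4] = 9, u[5] = 3, u[6] = 1, u[7] = 19.
Since u[7] = u[1] = 19, the sequence is periodic with period 6.
(38 - 1) mod 6 = 1, so u[38] = u[2] = 25.

25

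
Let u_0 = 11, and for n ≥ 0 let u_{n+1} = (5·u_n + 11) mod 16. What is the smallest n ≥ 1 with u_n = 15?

u_0 = 11,  u_1 = 2,  u_2 = 5,  u_3 = 4,  u_4 = 15,  u_5 = 6,  u_6 = 9,  u_7 = 8,  u_8 = 3,  u_9 = 10,  u_{10} = 13,  u_{11} = 12,  u_{12} = 7,  u_{13} = 14,  u_{14} = 1,  u_{15} = 0,  u_{16} = 11.
Since u_{16} = u_0 = 11, the sequence is periodic with period 16.
The value 15 first appears (with n ≥ 1) at u_4.

4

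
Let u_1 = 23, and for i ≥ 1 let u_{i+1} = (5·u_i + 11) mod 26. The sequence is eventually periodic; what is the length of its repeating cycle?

4

Computing terms: u_1 = 23, u_2 = 22, u_3 = 17, u_4 = 18, u_5 = 23.
The sequence repeats with period 4.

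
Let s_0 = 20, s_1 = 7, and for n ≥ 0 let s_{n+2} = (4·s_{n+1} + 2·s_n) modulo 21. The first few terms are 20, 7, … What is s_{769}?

7

s_0 = 20, s_1 = 7, s_2 = 5, s_3 = 13, s_4 = 20, s_5 = 1, s_6 = 2, s_7 = 10, s_8 = 2, s_9 = 7, s_{10} = 11, s_{11} = 16, s_{12} = 2, s_{13} = 19, s_{14} = 17, s_{15} = 1, s_{16} = 17, s_{17} = 7, s_{18} = 20, s_{19} = 10, s_{20} = 17, s_{21} = 4, s_{22} = 8, s_{23} = 19, s_{24} = 8, s_{25} = 7, s_{26} = 2, s_{27} = 1, s_{28} = 8, s_{29} = 13, s_{30} = 5, s_{31} = 4, s_{32} = 5, s_{33} = 7, s_{34} = 17, s_{35} = 19, s_{36} = 5, s_{37} = 16, s_{38} = 11, s_{39} = 13, s_{40} = 11, s_{41} = 7, s_{42} = 8, s_{43} = 4, s_{44} = 11, s_{45} = 10, s_{46} = 20, s_{47} = 16, s_{48} = 20, s_{49} = 7.
Since (s_{48}, s_{49}) = (s_0, s_1) = (20, 7) (two consecutive terms determine the rest), the sequence is periodic with period 48.
(769 - 0) mod 48 = 1, so s_{769} = s_1 = 7.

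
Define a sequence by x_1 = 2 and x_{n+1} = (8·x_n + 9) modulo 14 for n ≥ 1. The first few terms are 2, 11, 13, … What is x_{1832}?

Listing terms: x_1 = 2; x_2 = 11; x_3 = 13; x_4 = 1; x_5 = 3; x_6 = 5; x_7 = 7; x_8 = 9; x_9 = 11.
Since x_9 = x_2 = 11, the sequence is eventually periodic: after a pre-period of length 1 it cycles with period 7.
For n ≥ 2, x_n depends only on (n - 2) mod 7. (1832 - 2) mod 7 = 3, so x_{1832} = x_5 = 3.

3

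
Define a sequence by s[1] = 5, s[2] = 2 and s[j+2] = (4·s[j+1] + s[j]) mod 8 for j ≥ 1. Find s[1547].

5

s[1] = 5, s[2] = 2, s[3] = 5, s[4] = 6, s[5] = 5, s[6] = 2.
Since (s[5], s[6]) = (s[1], s[2]) = (5, 2) (two consecutive terms determine the rest), the sequence is periodic with period 4.
So s[1547] = s[1 + ((1547-1) mod 4)] = s[3] = 5.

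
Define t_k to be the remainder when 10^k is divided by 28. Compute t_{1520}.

16

Computing terms: t_0 = 1; t_1 = 10; t_2 = 16; t_3 = 20; t_4 = 4; t_5 = 12; t_6 = 8; t_7 = 24; t_8 = 16.
Since t_8 = t_2 = 16, the sequence is eventually periodic: after a pre-period of length 2 it cycles with period 6.
For k ≥ 2, t_k depends only on (k - 2) mod 6. (1520 - 2) mod 6 = 0, so t_{1520} = t_2 = 16.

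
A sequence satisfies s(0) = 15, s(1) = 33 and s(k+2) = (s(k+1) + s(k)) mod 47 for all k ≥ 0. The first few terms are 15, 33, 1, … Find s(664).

We have s(0) = 15,  s(1) = 33,  s(2) = 1,  s(3) = 34,  s(4) = 35,  s(5) = 22,  s(6) = 10,  s(7) = 32,  s(8) = 42,  s(9) = 27,  s(10) = 22,  s(11) = 2,  s(12) = 24,  s(13) = 26,  s(14) = 3,  s(15) = 29,  s(16) = 32,  s(17) = 14,  s(18) = 46,  s(19) = 13,  s(20) = 12,  s(21) = 25,  s(22) = 37,  s(23) = 15,  s(24) = 5,  s(25) = 20,  s(26) = 25,  s(27) = 45,  s(28) = 23,  s(29) = 21,  s(30) = 44,  s(31) = 18,  s(32) = 15,  s(33) = 33.
Since (s(32), s(33)) = (s(0), s(1)) = (15, 33) (two consecutive terms determine the rest), the sequence is periodic with period 32.
So s(664) = s(0 + ((664-0) mod 32)) = s(24) = 5.

5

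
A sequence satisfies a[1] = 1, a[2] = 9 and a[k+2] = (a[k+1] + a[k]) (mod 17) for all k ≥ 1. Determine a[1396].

a[1] = 1, a[2] = 9, a[3] = 10, a[4] = 2, a[5] = 12, a[6] = 14, a[7] = 9, a[8] = 6, a[9] = 15, a[10] = 4, a[11] = 2, a[12] = 6, a[13] = 8, a[14] = 14, a[15] = 5, a[16] = 2, a[17] = 7, a[18] = 9, a[19] = 16, a[20] = 8, a[21] = 7, a[22] = 15, a[23] = 5, a[24] = 3, a[25] = 8, a[26] = 11, a[27] = 2, a[28] = 13, a[29] = 15, a[30] = 11, a[31] = 9, a[32] = 3, a[33] = 12, a[34] = 15, a[35] = 10, a[36] = 8, a[37] = 1, a[38] = 9.
Since (a[37], a[38]) = (a[1], a[2]) = (1, 9) (two consecutive terms determine the rest), the sequence is periodic with period 36.
(1396 - 1) mod 36 = 27, so a[1396] = a[28] = 13.

13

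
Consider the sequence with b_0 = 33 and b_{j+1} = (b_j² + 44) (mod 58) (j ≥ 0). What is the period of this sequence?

Listing terms: b_0 = 33; b_1 = 31; b_2 = 19; b_3 = 57; b_4 = 45; b_5 = 39; b_6 = 57.
Since b_6 = b_3 = 57, the sequence is eventually periodic: after a pre-period of length 3 it cycles with period 3.

3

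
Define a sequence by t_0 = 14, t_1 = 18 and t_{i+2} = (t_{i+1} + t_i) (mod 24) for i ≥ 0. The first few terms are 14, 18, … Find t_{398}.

16

Listing terms: t_0 = 14, t_1 = 18, t_2 = 8, t_3 = 2, t_4 = 10, t_5 = 12, t_6 = 22, t_7 = 10, t_8 = 8, t_9 = 18, t_{10} = 2, t_{11} = 20, t_{12} = 22, t_{13} = 18, t_{14} = 16, t_{15} = 10, t_{16} = 2, t_{17} = 12, t_{18} = 14, t_{19} = 2, t_{20} = 16, t_{21} = 18, t_{22} = 10, t_{23} = 4, t_{24} = 14, t_{25} = 18.
The sequence repeats with period 24.
So t_{398} = t_{0 + ((398-0) mod 24)} = t_{14} = 16.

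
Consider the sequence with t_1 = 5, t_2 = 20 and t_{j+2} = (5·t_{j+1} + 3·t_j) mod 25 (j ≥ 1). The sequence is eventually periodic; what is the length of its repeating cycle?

Listing terms: t_1 = 5,  t_2 = 20,  t_3 = 15,  t_4 = 10,  t_5 = 20,  t_6 = 5,  t_7 = 10,  t_8 = 15,  t_9 = 5,  t_{10} = 20.
Since (t_9, t_{10}) = (t_1, t_2) = (5, 20) (two consecutive terms determine the rest), the sequence is periodic with period 8.

8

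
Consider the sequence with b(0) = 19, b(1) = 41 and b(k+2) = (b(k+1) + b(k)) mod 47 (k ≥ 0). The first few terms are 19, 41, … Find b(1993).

b(0) = 19; b(1) = 41; b(2) = 13; b(3) = 7; b(4) = 20; b(5) = 27; b(6) = 0; b(7) = 27; b(8) = 27; b(9) = 7; b(10) = 34; b(11) = 41; b(12) = 28; b(13) = 22; b(14) = 3; b(15) = 25; b(16) = 28; b(17) = 6; b(18) = 34; b(19) = 40; b(20) = 27; b(21) = 20; b(22) = 0; b(23) = 20; b(24) = 20; b(25) = 40; b(26) = 13; b(27) = 6; b(28) = 19; b(29) = 25; b(30) = 44; b(31) = 22; b(32) = 19; b(33) = 41.
The sequence repeats with period 32.
(1993 - 0) mod 32 = 9, so b(1993) = b(9) = 7.

7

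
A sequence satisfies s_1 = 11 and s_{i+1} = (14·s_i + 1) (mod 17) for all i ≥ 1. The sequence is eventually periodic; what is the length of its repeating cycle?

s_1 = 11; s_2 = 2; s_3 = 12; s_4 = 16; s_5 = 4; s_6 = 6; s_7 = 0; s_8 = 1; s_9 = 15; s_{10} = 7; s_{11} = 14; s_{12} = 10; s_{13} = 5; s_{14} = 3; s_{15} = 9; s_{16} = 8; s_{17} = 11.
The sequence repeats with period 16.

16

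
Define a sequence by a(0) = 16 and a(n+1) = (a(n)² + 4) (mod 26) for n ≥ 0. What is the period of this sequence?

We have a(0) = 16,  a(1) = 0,  a(2) = 4,  a(3) = 20,  a(4) = 14,  a(5) = 18,  a(6) = 16.
The sequence repeats with period 6.

6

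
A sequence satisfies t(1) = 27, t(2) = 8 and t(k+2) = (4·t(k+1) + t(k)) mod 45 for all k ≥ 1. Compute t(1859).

We have t(1) = 27; t(2) = 8; t(3) = 14; t(4) = 19; t(5) = 0; t(6) = 19; t(7) = 31; t(8) = 8; t(9) = 18; t(10) = 35; t(11) = 23; t(12) = 37; t(13) = 36; t(14) = 1; t(15) = 40; t(16) = 26; t(17) = 9; t(18) = 17; t(19) = 32; t(20) = 10; t(21) = 27; t(22) = 28; t(23) = 4; t(24) = 44; t(25) = 0; t(26) = 44; t(27) = 41; t(28) = 28; t(29) = 18; t(30) = 10; t(31) = 13; t(32) = 17; t(33) = 36; t(34) = 26; t(35) = 5; t(36) = 1; t(37) = 9; t(38) = 37; t(39) = 22; t(40) = 35; t(41) = 27; t(42) = 8.
Since (t(41), t(42)) = (t(1), t(2)) = (27, 8) (two consecutive terms determine the rest), the sequence is periodic with period 40.
(1859 - 1) mod 40 = 18, so t(1859) = t(19) = 32.

32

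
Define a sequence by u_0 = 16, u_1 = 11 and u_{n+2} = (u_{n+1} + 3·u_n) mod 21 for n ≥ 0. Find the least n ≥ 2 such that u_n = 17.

2

We have u_0 = 16, u_1 = 11, u_2 = 17, u_3 = 8, u_4 = 17, u_5 = 20, u_6 = 8, u_7 = 5, u_8 = 8, u_9 = 2, u_{10} = 5, u_{11} = 11, u_{12} = 5, u_{13} = 17, u_{14} = 11, u_{15} = 20, u_{16} = 11, u_{17} = 8, u_{18} = 20, u_{19} = 2, u_{20} = 20, u_{21} = 5, u_{22} = 2, u_{23} = 17, u_{24} = 2, u_{25} = 11, u_{26} = 17.
Since (u_{25}, u_{26}) = (u_1, u_2) = (11, 17) (two consecutive terms determine the rest), the sequence is eventually periodic: after a pre-period of length 1 it cycles with period 24.
The value 17 first appears (with n ≥ 2) at u_2.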